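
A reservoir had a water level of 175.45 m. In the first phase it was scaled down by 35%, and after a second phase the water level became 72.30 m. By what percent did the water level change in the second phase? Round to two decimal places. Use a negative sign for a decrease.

-36.60%

After the first phase: 175.45 × 0.65 = 114.0425.
Second-phase multiplier: 72.30 ÷ 114.0425 ≈ 0.633974.
That is a change of -36.60%.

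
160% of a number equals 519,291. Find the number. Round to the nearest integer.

519,291 ÷ 1.6 ≈ 324,557.

324,557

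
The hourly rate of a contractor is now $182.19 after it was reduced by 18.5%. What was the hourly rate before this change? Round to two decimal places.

$223.55

The overall multiplier applied was 0.815.
So the original hourly rate was $182.19 ÷ 0.815 ≈ $223.55.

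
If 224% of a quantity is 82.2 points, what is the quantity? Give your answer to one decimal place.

82.2 points ÷ 2.24 ≈ 36.7 points.

36.7 points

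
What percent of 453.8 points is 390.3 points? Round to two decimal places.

86.01%

390.3 points ÷ 453.8 points ≈ 86.01%.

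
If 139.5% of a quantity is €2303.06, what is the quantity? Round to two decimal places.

€2303.06 ÷ 1.395 ≈ €1650.94.

€1650.94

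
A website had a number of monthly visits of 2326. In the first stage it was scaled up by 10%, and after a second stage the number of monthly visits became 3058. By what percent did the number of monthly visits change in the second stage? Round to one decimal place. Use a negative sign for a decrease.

After the first stage: 2326 × 1.1 = 2558.6.
Second-stage multiplier: 3058 ÷ 2558.6 ≈ 1.19518.
That is a change of 19.5%.

19.5%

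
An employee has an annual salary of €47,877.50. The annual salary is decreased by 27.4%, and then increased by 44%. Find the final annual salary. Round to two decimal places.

€50,053.05

Each change multiplies by a factor: 0.726 × 1.44 = 1.04544.
€47,877.50 × 1.04544 = €50053.0536 ≈ €50,053.05.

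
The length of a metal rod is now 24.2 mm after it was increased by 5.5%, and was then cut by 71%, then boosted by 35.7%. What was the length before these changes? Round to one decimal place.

58.3 mm

The overall multiplier applied was 1.055 × 0.29 × 1.357 = 0.41517415.
So the original length was 24.2 ÷ 0.41517415 ≈ 58.3 mm.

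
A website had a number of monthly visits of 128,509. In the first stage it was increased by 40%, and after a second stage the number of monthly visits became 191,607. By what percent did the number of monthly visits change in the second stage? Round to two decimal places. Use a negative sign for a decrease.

After the first stage: 128,509 × 1.4 = 179912.6.
Second-stage multiplier: 191,607 ÷ 179912.6 ≈ 1.065.
That is a change of 6.50%.

6.50%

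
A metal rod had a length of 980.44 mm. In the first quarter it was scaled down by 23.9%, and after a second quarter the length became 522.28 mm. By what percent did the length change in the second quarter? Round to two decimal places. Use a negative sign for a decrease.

-30.00%

After the first quarter: 980.44 × 0.761 = 746.11484.
Second-quarter multiplier: 522.28 ÷ 746.11484 ≈ 0.699999.
That is a change of -30.00%.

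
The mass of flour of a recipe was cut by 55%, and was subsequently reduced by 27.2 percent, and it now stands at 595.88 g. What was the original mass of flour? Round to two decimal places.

1,818.93 g

Undoing the 27.2% decrease: 595.88 ÷ 0.728 ≈ 818.516484.
Undoing the 55% decrease: 818.516484 ÷ 0.45 ≈ 1,818.93 g.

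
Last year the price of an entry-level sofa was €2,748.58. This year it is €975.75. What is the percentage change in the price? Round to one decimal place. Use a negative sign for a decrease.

Change: €975.75 − €2,748.58 = -€1,772.83.
Relative to the original: -€1,772.83 ÷ €2,748.58 ≈ -64.5%.

-64.5%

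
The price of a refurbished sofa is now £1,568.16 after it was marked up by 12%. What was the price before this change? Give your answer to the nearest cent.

The overall multiplier applied was 1.12.
So the original price was £1,568.16 ÷ 1.12 ≈ £1,400.14.

£1,400.14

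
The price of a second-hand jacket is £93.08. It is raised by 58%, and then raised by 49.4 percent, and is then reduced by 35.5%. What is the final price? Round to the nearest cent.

£141.72

Apply the 58% increase: £93.08 × 1.58 = £147.0664.
Apply the 49.4% increase: £147.0664 × 1.494 = £219.7172016.
35.5% decrease: £219.7172016 × 0.645 = £141.717595032 ≈ £141.72.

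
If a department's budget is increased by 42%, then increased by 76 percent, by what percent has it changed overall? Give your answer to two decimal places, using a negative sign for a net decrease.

149.92%

A 42% increase multiplies by 1.42.
Then a 76% increase: 1.42 × 1.76 = 2.4992.
Overall factor 2.4992, i.e. 149.92%.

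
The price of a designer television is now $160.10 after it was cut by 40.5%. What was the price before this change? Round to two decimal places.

The overall multiplier applied was 0.595.
So the original price was $160.10 ÷ 0.595 ≈ $269.08.

$269.08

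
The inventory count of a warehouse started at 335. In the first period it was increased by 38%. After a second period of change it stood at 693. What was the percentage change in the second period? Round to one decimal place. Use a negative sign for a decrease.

After the first period: 335 × 1.38 = 462.3.
Second-period multiplier: 693 ÷ 462.3 ≈ 1.49903.
That is a change of 49.9%.

49.9%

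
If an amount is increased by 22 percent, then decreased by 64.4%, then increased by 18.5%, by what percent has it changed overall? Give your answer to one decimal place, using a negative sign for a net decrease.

-48.5%

The combined multiplier is 1.22 × 0.356 × 1.185 = 0.5146692.
That corresponds to a decrease of 48.5%.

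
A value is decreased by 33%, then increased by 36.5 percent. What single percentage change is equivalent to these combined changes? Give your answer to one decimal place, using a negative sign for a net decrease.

-8.5%

A 33% decrease multiplies by 0.67.
Then a 36.5% increase: 0.67 × 1.365 = 0.91455.
Overall factor 0.91455, i.e. -8.5%.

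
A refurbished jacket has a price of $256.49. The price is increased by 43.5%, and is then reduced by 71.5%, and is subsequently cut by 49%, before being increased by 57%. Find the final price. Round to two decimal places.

$83.99

43.5% increase: $256.49 × 1.435 = $368.06315.
Apply the 71.5% decrease: $368.06315 × 0.285 = $104.89799775.
49% decrease: $104.89799775 × 0.51 = $53.4979788525.
57% increase: $53.4979788525 × 1.57 = $83.991826798425 ≈ $83.99.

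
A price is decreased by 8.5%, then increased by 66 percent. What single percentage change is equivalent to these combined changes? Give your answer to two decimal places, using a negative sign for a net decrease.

An 8.5% decrease multiplies by 0.915.
Then a 66% increase: 0.915 × 1.66 = 1.5189.
Overall factor 1.5189, i.e. 51.89%.

51.89%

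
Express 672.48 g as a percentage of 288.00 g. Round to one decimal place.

672.48 g ÷ 288.00 g = 233.5%.

233.5%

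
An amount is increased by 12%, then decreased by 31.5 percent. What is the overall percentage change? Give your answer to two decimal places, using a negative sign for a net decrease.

-23.28%

A 12% increase multiplies by 1.12.
Then a 31.5% decrease: 1.12 × 0.685 = 0.7672.
Overall factor 0.7672, i.e. -23.28%.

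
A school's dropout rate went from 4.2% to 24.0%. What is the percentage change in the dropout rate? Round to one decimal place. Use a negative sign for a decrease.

The change is 24.0 − 4.2 = 19.8 percentage points.
Relative to the original 4.2%, that is 19.8 ÷ 4.2 ≈ 471.4%.

471.4%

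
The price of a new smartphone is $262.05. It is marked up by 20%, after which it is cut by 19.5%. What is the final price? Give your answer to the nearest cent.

20% increase: $262.05 × 1.2 = $314.46.
Apply the 19.5% decrease: $314.46 × 0.805 = $253.1403 ≈ $253.14.

$253.14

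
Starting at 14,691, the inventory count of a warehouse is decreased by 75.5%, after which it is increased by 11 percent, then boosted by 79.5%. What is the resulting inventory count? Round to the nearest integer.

7,171

Apply the 75.5% decrease: 14,691 × 0.245 = 3599.295.
After the 11% increase: 3599.295 × 1.11 = 3995.21745.
After the 79.5% increase: 3995.21745 × 1.795 = 7171.41532275 ≈ 7,171.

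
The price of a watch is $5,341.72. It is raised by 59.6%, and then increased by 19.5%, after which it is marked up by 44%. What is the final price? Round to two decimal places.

59.6% increase: $5,341.72 × 1.596 = $8525.38512.
19.5% increase: $8525.38512 × 1.195 = $10187.8352184.
44% increase: $10187.8352184 × 1.44 = $14670.482714496 ≈ $14,670.48.

$14,670.48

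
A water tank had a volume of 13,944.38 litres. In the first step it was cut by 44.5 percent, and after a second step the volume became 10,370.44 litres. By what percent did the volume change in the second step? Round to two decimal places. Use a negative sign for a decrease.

34.00%

After the first step: 13,944.38 × 0.555 = 7739.1309.
Second-step multiplier: 10,370.44 ÷ 7739.1309 ≈ 1.340001.
That is a change of 34.00%.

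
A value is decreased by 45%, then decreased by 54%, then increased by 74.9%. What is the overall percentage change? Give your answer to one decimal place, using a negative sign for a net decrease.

The combined multiplier is 0.55 × 0.46 × 1.749 = 0.442497.
That corresponds to a decrease of 55.8%.

-55.8%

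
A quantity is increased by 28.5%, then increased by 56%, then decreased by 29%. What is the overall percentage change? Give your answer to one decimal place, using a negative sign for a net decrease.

42.3%

A 28.5% increase multiplies by 1.285.
Then a 56% increase: 1.285 × 1.56 = 2.0046.
Then a 29% decrease: 2.0046 × 0.71 = 1.423266.
Overall factor 1.423266, i.e. 42.3%.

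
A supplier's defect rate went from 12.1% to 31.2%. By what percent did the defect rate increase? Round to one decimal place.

The change is 31.2 − 12.1 = 19.1 percentage points.
Relative to the original 12.1%, that is 19.1 ÷ 12.1 ≈ 157.9%.
So the defect rate rose by 157.9%.

157.9%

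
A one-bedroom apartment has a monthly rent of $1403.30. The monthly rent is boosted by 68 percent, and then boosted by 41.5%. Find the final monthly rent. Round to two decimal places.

$3335.92

Each change multiplies by a factor: 1.68 × 1.415 = 2.3772.
$1403.30 × 2.3772 = $3335.92476 ≈ $3335.92.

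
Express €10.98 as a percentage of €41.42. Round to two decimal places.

€10.98 ÷ €41.42 ≈ 26.51%.

26.51%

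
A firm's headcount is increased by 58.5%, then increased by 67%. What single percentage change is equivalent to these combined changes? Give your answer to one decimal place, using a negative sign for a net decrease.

164.7%

The combined multiplier is 1.585 × 1.67 = 2.64695.
That corresponds to an increase of 164.7%.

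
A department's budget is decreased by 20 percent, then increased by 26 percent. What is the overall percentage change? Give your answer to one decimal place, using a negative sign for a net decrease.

0.8%

The combined multiplier is 0.8 × 1.26 = 1.008.
That corresponds to an increase of 0.8%.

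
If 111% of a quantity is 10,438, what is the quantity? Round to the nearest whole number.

10,438 ÷ 1.11 ≈ 9,404.

9,404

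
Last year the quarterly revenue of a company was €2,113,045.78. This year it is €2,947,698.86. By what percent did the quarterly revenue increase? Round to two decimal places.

Change: €2,947,698.86 − €2,113,045.78 = €834,653.08.
Relative to the original: €834,653.08 ÷ €2,113,045.78 ≈ 39.50%.
So the quarterly revenue increased by 39.50%.

39.50%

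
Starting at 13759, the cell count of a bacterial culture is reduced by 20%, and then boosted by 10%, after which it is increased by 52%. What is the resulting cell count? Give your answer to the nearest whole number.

18404

Each change multiplies by a factor: 0.8 × 1.1 × 1.52 = 1.3376.
13759 × 1.3376 = 18404.0384 ≈ 18404.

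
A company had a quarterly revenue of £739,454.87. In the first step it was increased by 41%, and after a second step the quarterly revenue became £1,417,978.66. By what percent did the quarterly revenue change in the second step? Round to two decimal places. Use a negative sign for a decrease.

36.00%

After the first step: £739,454.87 × 1.41 = £1042631.3667.
Second-step multiplier: £1,417,978.66 ÷ £1042631.3667 ≈ 1.36.
That is a change of 36.00%.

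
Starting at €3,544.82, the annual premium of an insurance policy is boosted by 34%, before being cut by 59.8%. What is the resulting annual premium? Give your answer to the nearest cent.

After the 34% increase: €3,544.82 × 1.34 = €4750.0588.
Apply the 59.8% decrease: €4750.0588 × 0.402 = €1909.5236376 ≈ €1,909.52.

€1,909.52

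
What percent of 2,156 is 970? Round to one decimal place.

970 ÷ 2,156 ≈ 45.0%.

45.0%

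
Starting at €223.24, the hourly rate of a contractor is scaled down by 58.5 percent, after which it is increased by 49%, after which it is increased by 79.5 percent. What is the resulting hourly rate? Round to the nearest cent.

58.5% decrease: €223.24 × 0.415 = €92.6446.
49% increase: €92.6446 × 1.49 = €138.040454.
Apply the 79.5% increase: €138.040454 × 1.795 = €247.78261493 ≈ €247.78.

€247.78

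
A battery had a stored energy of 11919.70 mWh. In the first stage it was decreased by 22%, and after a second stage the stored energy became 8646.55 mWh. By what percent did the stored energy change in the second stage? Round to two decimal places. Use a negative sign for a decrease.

-7.00%

After the first stage: 11919.70 × 0.78 = 9297.366.
Second-stage multiplier: 8646.55 ÷ 9297.366 ≈ 0.93.
That is a change of -7.00%.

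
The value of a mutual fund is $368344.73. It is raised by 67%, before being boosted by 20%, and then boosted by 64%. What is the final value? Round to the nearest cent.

$1210587.06

Each change multiplies by a factor: 1.67 × 1.2 × 1.64 = 3.28656.
$368344.73 × 3.28656 = $1210587.0558288 ≈ $1210587.06.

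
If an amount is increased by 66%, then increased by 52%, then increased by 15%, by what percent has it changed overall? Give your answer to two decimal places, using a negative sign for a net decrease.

The combined multiplier is 1.66 × 1.52 × 1.15 = 2.90168.
That corresponds to an increase of 190.17%.

190.17%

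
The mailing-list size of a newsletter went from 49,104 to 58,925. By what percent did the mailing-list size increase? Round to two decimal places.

20.00%

Change: 58,925 − 49,104 = 9,821.
Relative to the original: 9,821 ÷ 49,104 ≈ 20.00%.
So the mailing-list size increased by 20.00%.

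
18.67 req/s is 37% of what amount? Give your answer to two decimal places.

18.67 req/s ÷ 0.37 ≈ 50.46 req/s.

50.46 req/s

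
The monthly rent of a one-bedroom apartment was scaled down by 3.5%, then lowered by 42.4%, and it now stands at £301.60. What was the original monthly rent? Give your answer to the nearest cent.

Undoing the 42.4% decrease: £301.60 ÷ 0.576 ≈ £523.611111.
Undoing the 3.5% decrease: £523.611111 ÷ 0.965 ≈ £542.60.

£542.60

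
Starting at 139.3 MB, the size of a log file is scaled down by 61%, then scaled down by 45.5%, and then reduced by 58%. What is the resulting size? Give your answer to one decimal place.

12.4 MB

Each change multiplies by a factor: 0.39 × 0.545 × 0.42 = 0.089271.
139.3 × 0.089271 = 12.4354503 ≈ 12.4.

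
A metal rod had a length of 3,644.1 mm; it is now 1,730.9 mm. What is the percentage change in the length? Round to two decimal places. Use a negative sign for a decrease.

Change: 1,730.9 − 3,644.1 = -1,913.2.
Relative to the original: -1,913.2 ÷ 3,644.1 ≈ -52.50%.

-52.50%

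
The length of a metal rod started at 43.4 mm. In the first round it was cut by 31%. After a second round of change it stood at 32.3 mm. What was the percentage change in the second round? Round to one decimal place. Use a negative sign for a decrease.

7.9%

After the first round: 43.4 × 0.69 = 29.946.
Second-round multiplier: 32.3 ÷ 29.946 ≈ 1.07861.
That is a change of 7.9%.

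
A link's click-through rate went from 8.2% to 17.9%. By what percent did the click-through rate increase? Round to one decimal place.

The change is 17.9 − 8.2 = 9.7 percentage points.
Relative to the original 8.2%, that is 9.7 ÷ 8.2 ≈ 118.3%.
So the click-through rate rose by 118.3%.

118.3%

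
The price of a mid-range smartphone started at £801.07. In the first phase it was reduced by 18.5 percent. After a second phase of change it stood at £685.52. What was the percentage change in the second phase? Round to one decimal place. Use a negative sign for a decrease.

After the first phase: £801.07 × 0.815 = £652.87205.
Second-phase multiplier: £685.52 ÷ £652.87205 ≈ 1.05001.
That is a change of 5.0%.

5.0%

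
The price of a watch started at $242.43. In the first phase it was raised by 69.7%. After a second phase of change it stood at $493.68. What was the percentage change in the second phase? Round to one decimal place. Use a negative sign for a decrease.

After the first phase: $242.43 × 1.697 = $411.40371.
Second-phase multiplier: $493.68 ÷ $411.40371 ≈ 1.19999.
That is a change of 20.0%.

20.0%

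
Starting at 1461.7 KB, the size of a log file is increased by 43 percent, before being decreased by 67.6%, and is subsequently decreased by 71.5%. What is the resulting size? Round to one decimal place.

193.0 KB

43% increase: 1461.7 × 1.43 = 2090.231.
After the 67.6% decrease: 2090.231 × 0.324 = 677.234844.
71.5% decrease: 677.234844 × 0.285 = 193.01193054 ≈ 193.0.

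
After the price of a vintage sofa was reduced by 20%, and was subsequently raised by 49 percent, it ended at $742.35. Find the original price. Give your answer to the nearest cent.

Undoing the 49% increase: $742.35 ÷ 1.49 ≈ $498.221477.
Undoing the 20% decrease: $498.221477 ÷ 0.8 ≈ $622.78.

$622.78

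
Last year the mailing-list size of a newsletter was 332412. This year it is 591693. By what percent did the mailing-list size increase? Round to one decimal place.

78.0%

Change: 591693 − 332412 = 259281.
Relative to the original: 259281 ÷ 332412 ≈ 78.0%.
So the mailing-list size increased by 78.0%.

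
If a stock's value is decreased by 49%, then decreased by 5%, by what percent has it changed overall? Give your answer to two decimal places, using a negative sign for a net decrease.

A 49% decrease multiplies by 0.51.
Then a 5% decrease: 0.51 × 0.95 = 0.4845.
Overall factor 0.4845, i.e. -51.55%.

-51.55%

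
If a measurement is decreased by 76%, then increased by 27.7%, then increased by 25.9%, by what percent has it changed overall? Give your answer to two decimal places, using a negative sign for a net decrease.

-61.41%

The combined multiplier is 0.24 × 1.277 × 1.259 = 0.38585832.
That corresponds to a decrease of 61.41%.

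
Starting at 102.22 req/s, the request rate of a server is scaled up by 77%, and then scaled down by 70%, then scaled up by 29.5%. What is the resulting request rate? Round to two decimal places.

77% increase: 102.22 × 1.77 = 180.9294.
After the 70% decrease: 180.9294 × 0.3 = 54.27882.
Apply the 29.5% increase: 54.27882 × 1.295 = 70.2910719 ≈ 70.29.

70.29 req/s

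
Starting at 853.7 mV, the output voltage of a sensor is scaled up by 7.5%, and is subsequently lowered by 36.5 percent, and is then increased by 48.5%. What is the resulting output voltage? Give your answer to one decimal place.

Each change multiplies by a factor: 1.075 × 0.635 × 1.485 = 1.013698125.
853.7 × 1.013698125 = 865.3940893125 ≈ 865.4.

865.4 mV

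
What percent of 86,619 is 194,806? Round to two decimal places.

224.90%

194,806 ÷ 86,619 ≈ 224.90%.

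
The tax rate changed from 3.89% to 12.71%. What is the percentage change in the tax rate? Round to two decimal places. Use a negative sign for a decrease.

226.74%

The change is 12.71 − 3.89 = 8.82 percentage points.
Relative to the original 3.89%, that is 8.82 ÷ 3.89 ≈ 226.74%.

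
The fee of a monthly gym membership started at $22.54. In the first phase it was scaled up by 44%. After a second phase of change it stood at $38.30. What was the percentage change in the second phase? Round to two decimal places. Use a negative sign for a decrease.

18.00%

After the first phase: $22.54 × 1.44 = $32.4576.
Second-phase multiplier: $38.30 ÷ $32.4576 ≈ 1.180001.
That is a change of 18.00%.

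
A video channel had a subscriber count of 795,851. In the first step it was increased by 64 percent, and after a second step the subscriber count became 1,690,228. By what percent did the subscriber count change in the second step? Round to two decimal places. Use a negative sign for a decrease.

After the first step: 795,851 × 1.64 = 1305195.64.
Second-step multiplier: 1,690,228 ÷ 1305195.64 ≈ 1.295.
That is a change of 29.50%.

29.50%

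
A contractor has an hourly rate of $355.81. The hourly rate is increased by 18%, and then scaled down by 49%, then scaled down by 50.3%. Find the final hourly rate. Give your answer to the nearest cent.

$106.42

18% increase: $355.81 × 1.18 = $419.8558.
49% decrease: $419.8558 × 0.51 = $214.126458.
50.3% decrease: $214.126458 × 0.497 = $106.420849626 ≈ $106.42.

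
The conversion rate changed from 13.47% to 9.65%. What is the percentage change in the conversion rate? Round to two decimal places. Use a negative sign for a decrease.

-28.36%

The change is 9.65 − 13.47 = -3.82 percentage points.
Relative to the original 13.47%, that is -3.82 ÷ 13.47 ≈ -28.36%.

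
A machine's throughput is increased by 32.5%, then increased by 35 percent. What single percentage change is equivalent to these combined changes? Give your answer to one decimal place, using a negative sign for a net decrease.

78.9%

A 32.5% increase multiplies by 1.325.
Then a 35% increase: 1.325 × 1.35 = 1.78875.
Overall factor 1.78875, i.e. 78.9%.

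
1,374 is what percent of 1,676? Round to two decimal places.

81.98%

1,374 ÷ 1,676 ≈ 81.98%.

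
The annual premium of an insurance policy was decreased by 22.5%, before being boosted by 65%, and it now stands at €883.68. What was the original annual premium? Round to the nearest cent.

The overall multiplier applied was 0.775 × 1.65 = 1.27875.
So the original annual premium was €883.68 ÷ 1.27875 ≈ €691.05.

€691.05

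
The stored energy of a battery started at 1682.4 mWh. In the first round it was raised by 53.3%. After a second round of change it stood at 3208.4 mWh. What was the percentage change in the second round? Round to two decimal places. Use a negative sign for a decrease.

After the first round: 1682.4 × 1.533 = 2579.1192.
Second-round multiplier: 3208.4 ÷ 2579.1192 ≈ 1.243991.
That is a change of 24.40%.

24.40%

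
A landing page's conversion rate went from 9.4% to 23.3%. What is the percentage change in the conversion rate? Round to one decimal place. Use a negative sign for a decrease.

147.9%

The change is 23.3 − 9.4 = 13.9 percentage points.
Relative to the original 9.4%, that is 13.9 ÷ 9.4 ≈ 147.9%.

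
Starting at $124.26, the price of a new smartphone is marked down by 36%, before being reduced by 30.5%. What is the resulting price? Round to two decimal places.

Each change multiplies by a factor: 0.64 × 0.695 = 0.4448.
$124.26 × 0.4448 = $55.270848 ≈ $55.27.

$55.27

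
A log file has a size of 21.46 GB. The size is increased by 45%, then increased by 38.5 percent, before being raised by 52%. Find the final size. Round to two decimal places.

After the 45% increase: 21.46 × 1.45 = 31.117.
38.5% increase: 31.117 × 1.385 = 43.097045.
After the 52% increase: 43.097045 × 1.52 = 65.5075084 ≈ 65.51.

65.51 GB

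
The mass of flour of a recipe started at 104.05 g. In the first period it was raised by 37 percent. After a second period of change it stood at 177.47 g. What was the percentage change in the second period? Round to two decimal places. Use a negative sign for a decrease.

After the first period: 104.05 × 1.37 = 142.5485.
Second-period multiplier: 177.47 ÷ 142.5485 ≈ 1.24498.
That is a change of 24.50%.

24.50%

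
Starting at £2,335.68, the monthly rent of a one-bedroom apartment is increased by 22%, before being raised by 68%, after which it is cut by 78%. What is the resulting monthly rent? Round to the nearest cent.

£1,053.19

Each change multiplies by a factor: 1.22 × 1.68 × 0.22 = 0.450912.
£2,335.68 × 0.450912 = £1053.18614016 ≈ £1,053.19.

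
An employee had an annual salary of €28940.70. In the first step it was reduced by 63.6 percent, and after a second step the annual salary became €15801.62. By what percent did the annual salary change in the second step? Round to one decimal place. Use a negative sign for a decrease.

50.0%

After the first step: €28940.70 × 0.364 = €10534.4148.
Second-step multiplier: €15801.62 ÷ €10534.4148 ≈ 1.5.
That is a change of 50.0%.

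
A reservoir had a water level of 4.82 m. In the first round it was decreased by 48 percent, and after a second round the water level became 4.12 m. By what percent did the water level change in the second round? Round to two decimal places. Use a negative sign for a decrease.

After the first round: 4.82 × 0.52 = 2.5064.
Second-round multiplier: 4.12 ÷ 2.5064 ≈ 1.643792.
That is a change of 64.38%.

64.38%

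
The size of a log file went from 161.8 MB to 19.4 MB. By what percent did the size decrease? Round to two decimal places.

88.01%

Change: 19.4 − 161.8 = -142.4.
Relative to the original: -142.4 ÷ 161.8 ≈ -88.01%.
So the size decreased by 88.01%.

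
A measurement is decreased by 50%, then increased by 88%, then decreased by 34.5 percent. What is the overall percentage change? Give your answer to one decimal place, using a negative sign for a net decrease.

A 50% decrease multiplies by 0.5.
Then an 88% increase: 0.5 × 1.88 = 0.94.
Then a 34.5% decrease: 0.94 × 0.655 = 0.6157.
Overall factor 0.6157, i.e. -38.4%.

-38.4%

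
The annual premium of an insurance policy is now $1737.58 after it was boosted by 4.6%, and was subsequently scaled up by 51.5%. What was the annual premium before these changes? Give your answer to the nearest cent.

$1096.48

Undoing the 51.5% increase: $1737.58 ÷ 1.515 ≈ $1146.917492.
Undoing the 4.6% increase: $1146.917492 ÷ 1.046 ≈ $1096.48.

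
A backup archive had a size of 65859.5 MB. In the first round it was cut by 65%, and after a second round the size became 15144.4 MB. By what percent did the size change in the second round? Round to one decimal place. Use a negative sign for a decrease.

After the first round: 65859.5 × 0.35 = 23050.825.
Second-round multiplier: 15144.4 ÷ 23050.825 ≈ 0.657.
That is a change of -34.3%.

-34.3%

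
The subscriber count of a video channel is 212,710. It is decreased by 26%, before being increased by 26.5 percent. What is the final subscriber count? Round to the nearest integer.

199,118

After the 26% decrease: 212,710 × 0.74 = 157405.4.
Apply the 26.5% increase: 157405.4 × 1.265 = 199117.831 ≈ 199,118.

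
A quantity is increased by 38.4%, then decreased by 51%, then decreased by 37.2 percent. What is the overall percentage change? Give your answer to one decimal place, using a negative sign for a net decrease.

-57.4%

The combined multiplier is 1.384 × 0.49 × 0.628 = 0.42588448.
That corresponds to a decrease of 57.4%.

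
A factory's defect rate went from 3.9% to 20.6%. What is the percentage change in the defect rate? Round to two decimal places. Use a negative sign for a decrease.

The change is 20.6 − 3.9 = 16.7 percentage points.
Relative to the original 3.9%, that is 16.7 ÷ 3.9 ≈ 428.21%.

428.21%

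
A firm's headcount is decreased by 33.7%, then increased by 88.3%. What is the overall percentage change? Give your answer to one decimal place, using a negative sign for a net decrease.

24.8%

The combined multiplier is 0.663 × 1.883 = 1.248429.
That corresponds to an increase of 24.8%.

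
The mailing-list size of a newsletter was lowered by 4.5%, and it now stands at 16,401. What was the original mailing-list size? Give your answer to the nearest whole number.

17,174

The overall multiplier applied was 0.955.
So the original mailing-list size was 16,401 ÷ 0.955 ≈ 17,174.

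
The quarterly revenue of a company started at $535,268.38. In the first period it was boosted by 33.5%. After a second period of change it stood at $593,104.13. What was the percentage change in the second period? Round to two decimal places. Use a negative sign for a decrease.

-17.00%

After the first period: $535,268.38 × 1.335 = $714583.2873.
Second-period multiplier: $593,104.13 ÷ $714583.2873 ≈ 0.83.
That is a change of -17.00%.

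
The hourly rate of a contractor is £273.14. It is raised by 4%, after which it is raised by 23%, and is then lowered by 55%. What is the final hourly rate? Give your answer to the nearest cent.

£157.23

Apply the 4% increase: £273.14 × 1.04 = £284.0656.
23% increase: £284.0656 × 1.23 = £349.400688.
Apply the 55% decrease: £349.400688 × 0.45 = £157.2303096 ≈ £157.23.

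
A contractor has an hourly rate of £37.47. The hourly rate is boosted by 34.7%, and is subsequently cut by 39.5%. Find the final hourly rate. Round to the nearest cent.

£30.54

Each change multiplies by a factor: 1.347 × 0.605 = 0.814935.
£37.47 × 0.814935 = £30.53561445 ≈ £30.54.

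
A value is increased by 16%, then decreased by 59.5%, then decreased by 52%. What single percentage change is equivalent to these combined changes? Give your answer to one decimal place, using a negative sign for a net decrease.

-77.4%

The combined multiplier is 1.16 × 0.405 × 0.48 = 0.225504.
That corresponds to a decrease of 77.4%.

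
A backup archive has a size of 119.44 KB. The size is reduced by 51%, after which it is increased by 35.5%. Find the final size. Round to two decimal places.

51% decrease: 119.44 × 0.49 = 58.5256.
After the 35.5% increase: 58.5256 × 1.355 = 79.302188 ≈ 79.30.

79.30 KB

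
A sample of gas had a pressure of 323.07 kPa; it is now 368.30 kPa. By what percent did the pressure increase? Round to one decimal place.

14.0%

Change: 368.30 − 323.07 = 45.23.
Relative to the original: 45.23 ÷ 323.07 ≈ 14.0%.
So the pressure increased by 14.0%.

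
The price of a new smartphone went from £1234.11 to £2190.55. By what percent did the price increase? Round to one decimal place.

Change: £2190.55 − £1234.11 = £956.44.
Relative to the original: £956.44 ÷ £1234.11 ≈ 77.5%.
So the price increased by 77.5%.

77.5%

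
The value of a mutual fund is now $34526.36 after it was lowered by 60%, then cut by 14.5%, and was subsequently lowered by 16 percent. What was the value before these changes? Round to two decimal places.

The overall multiplier applied was 0.4 × 0.855 × 0.84 = 0.28728.
So the original value was $34526.36 ÷ 0.28728 ≈ $120183.65.

$120183.65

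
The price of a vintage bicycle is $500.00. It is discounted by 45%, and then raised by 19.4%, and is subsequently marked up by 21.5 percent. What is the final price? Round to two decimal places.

$398.95

45% decrease: $500.00 × 0.55 = $275.
Apply the 19.4% increase: $275 × 1.194 = $328.35.
After the 21.5% increase: $328.35 × 1.215 = $398.94525 ≈ $398.95.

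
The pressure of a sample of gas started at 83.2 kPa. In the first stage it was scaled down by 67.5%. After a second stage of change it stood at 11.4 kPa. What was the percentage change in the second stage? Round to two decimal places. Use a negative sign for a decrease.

-57.84%

After the first stage: 83.2 × 0.325 = 27.04.
Second-stage multiplier: 11.4 ÷ 27.04 ≈ 0.421598.
That is a change of -57.84%.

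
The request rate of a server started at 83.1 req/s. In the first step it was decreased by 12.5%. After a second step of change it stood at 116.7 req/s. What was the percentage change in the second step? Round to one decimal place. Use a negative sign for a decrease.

60.5%

After the first step: 83.1 × 0.875 = 72.7125.
Second-step multiplier: 116.7 ÷ 72.7125 ≈ 1.60495.
That is a change of 60.5%.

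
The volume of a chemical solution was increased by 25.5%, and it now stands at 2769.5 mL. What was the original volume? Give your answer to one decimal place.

The overall multiplier applied was 1.255.
So the original volume was 2769.5 ÷ 1.255 ≈ 2206.8 mL.

2206.8 mL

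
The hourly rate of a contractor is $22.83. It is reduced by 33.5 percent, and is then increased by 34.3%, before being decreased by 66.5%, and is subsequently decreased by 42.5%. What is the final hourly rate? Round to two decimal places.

Each change multiplies by a factor: 0.665 × 1.343 × 0.335 × 0.575 = 0.172032424375.
$22.83 × 0.172032424375 = $3.92750024848125 ≈ $3.93.

$3.93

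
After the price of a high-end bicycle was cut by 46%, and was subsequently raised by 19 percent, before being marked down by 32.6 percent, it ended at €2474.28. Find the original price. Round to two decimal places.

€5712.79

Undoing the 32.6% decrease: €2474.28 ÷ 0.674 ≈ €3671.038576.
Undoing the 19% increase: €3671.038576 ÷ 1.19 ≈ €3084.906366.
Undoing the 46% decrease: €3084.906366 ÷ 0.54 ≈ €5712.79.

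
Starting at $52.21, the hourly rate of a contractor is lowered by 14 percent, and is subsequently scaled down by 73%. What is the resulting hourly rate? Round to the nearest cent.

$12.12

14% decrease: $52.21 × 0.86 = $44.9006.
After the 73% decrease: $44.9006 × 0.27 = $12.123162 ≈ $12.12.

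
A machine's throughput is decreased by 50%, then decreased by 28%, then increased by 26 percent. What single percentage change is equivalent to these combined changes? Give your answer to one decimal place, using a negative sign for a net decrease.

A 50% decrease multiplies by 0.5.
Then a 28% decrease: 0.5 × 0.72 = 0.36.
Then a 26% increase: 0.36 × 1.26 = 0.4536.
Overall factor 0.4536, i.e. -54.6%.

-54.6%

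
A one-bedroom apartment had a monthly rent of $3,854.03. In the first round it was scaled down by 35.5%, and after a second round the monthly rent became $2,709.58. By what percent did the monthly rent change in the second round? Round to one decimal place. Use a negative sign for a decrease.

After the first round: $3,854.03 × 0.645 = $2485.84935.
Second-round multiplier: $2,709.58 ÷ $2485.84935 ≈ 1.09.
That is a change of 9.0%.

9.0%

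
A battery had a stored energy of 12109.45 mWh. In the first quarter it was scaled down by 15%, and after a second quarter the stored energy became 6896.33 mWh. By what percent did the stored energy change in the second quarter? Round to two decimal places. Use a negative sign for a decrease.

After the first quarter: 12109.45 × 0.85 = 10293.0325.
Second-quarter multiplier: 6896.33 ÷ 10293.0325 ≈ 0.67.
That is a change of -33.00%.

-33.00%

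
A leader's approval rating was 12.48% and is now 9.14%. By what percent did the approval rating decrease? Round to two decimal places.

26.76%

The change is 9.14 − 12.48 = -3.34 percentage points.
Relative to the original 12.48%, that is -3.34 ÷ 12.48 ≈ -26.76%.
So the approval rating fell by 26.76%.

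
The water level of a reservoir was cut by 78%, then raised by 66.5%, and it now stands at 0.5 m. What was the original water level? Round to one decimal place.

1.4 m

The overall multiplier applied was 0.22 × 1.665 = 0.3663.
So the original water level was 0.5 ÷ 0.3663 ≈ 1.4 m.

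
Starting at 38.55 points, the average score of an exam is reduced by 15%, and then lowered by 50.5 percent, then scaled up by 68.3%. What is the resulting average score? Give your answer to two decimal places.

27.30 points

After the 15% decrease: 38.55 × 0.85 = 32.7675.
After the 50.5% decrease: 32.7675 × 0.495 = 16.2199125.
68.3% increase: 16.2199125 × 1.683 = 27.2981127375 ≈ 27.30.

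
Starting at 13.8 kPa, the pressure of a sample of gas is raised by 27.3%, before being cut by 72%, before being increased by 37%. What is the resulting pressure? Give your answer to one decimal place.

6.7 kPa

Each change multiplies by a factor: 1.273 × 0.28 × 1.37 = 0.4883228.
13.8 × 0.4883228 = 6.73885464 ≈ 6.7.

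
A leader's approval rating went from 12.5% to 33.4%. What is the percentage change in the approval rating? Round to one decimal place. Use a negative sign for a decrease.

The change is 33.4 − 12.5 = 20.9 percentage points.
Relative to the original 12.5%, that is 20.9 ÷ 12.5 = 167.2%.

167.2%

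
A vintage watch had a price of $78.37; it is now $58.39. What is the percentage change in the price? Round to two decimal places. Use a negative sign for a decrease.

Change: $58.39 − $78.37 = -$19.98.
Relative to the original: -$19.98 ÷ $78.37 ≈ -25.49%.

-25.49%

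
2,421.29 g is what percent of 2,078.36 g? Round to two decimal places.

2,421.29 g ÷ 2,078.36 g ≈ 116.50%.

116.50%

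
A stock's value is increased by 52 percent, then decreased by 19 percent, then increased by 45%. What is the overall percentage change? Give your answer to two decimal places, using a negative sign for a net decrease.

78.52%

A 52% increase multiplies by 1.52.
Then a 19% decrease: 1.52 × 0.81 = 1.2312.
Then a 45% increase: 1.2312 × 1.45 = 1.78524.
Overall factor 1.78524, i.e. 78.52%.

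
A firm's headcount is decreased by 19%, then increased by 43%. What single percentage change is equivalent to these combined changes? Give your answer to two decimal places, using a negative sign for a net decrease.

15.83%

A 19% decrease multiplies by 0.81.
Then a 43% increase: 0.81 × 1.43 = 1.1583.
Overall factor 1.1583, i.e. 15.83%.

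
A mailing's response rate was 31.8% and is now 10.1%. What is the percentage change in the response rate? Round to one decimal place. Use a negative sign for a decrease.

-68.2%

The change is 10.1 − 31.8 = -21.7 percentage points.
Relative to the original 31.8%, that is -21.7 ÷ 31.8 ≈ -68.2%.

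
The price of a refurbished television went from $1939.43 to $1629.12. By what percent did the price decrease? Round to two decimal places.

Change: $1629.12 − $1939.43 = -$310.31.
Relative to the original: -$310.31 ÷ $1939.43 ≈ -16.00%.
So the price decreased by 16.00%.

16.00%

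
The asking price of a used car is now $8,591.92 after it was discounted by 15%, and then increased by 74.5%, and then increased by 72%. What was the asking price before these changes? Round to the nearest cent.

$3,367.81

The overall multiplier applied was 0.85 × 1.745 × 1.72 = 2.55119.
So the original asking price was $8,591.92 ÷ 2.55119 ≈ $3,367.81.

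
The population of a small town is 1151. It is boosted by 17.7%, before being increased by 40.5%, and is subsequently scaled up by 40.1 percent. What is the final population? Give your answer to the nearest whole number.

2667

Each change multiplies by a factor: 1.177 × 1.405 × 1.401 = 2.316812685.
1151 × 2.316812685 = 2666.651400435 ≈ 2667.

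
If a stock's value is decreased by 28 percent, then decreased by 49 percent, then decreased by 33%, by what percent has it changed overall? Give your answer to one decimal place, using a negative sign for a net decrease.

-75.4%

The combined multiplier is 0.72 × 0.51 × 0.67 = 0.246024.
That corresponds to a decrease of 75.4%.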